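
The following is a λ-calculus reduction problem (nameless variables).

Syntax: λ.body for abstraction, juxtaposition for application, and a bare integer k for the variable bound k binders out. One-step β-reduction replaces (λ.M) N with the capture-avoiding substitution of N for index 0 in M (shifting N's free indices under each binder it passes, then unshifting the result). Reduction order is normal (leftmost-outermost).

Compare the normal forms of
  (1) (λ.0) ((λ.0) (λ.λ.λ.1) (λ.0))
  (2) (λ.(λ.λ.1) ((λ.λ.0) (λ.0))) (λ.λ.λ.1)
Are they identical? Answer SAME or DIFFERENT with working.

Answer: DIFFERENT — A ⇓ λ.λ.1, B ⇓ λ.λ.0

Reduction:
Term A:
  start: (λ.0) ((λ.0) (λ.λ.λ.1) (λ.0))
  [1] (λ.0) (λ.λ.λ.1) (λ.0)
  [2] (λ.λ.λ.1) (λ.0)
  [3] λ.λ.1

Term B:
  start: (λ.(λ.λ.1) ((λ.λ.0) (λ.0))) (λ.λ.λ.1)
  [1] (λ.λ.1) ((λ.λ.0) (λ.0))
  [2] λ.(λ.λ.0) (λ.0)
  [3] λ.λ.0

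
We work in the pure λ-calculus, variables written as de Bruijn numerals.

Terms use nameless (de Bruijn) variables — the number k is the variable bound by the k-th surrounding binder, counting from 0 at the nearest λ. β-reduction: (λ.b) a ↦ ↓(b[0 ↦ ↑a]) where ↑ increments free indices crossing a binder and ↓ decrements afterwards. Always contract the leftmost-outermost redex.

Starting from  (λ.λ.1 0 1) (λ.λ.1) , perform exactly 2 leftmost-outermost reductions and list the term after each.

Answer: after 2 steps: λ.(λ.1) (λ.λ.1)

Derivation:
  start: (λ.λ.1 0 1) (λ.λ.1)
  [1] λ.(λ.λ.1) 0 (λ.λ.1)
  [2] λ.(λ.1) (λ.λ.1)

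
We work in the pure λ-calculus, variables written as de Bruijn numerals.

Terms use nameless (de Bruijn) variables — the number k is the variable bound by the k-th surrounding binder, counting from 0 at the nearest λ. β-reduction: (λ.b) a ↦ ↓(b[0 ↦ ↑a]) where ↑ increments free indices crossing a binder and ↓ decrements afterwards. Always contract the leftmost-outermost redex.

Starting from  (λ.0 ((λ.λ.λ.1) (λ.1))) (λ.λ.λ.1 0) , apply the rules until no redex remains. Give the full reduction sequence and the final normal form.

Answer: normal form = λ.λ.1 0  (in 2 steps)

Derivation:
  start: (λ.0 ((λ.λ.λ.1) (λ.1))) (λ.λ.λ.1 0)
  →1  (λ.λ.λ.1 0) ((λ.λ.λ.1) (λ.λ.λ.λ.1 0))
  →2  λ.λ.1 0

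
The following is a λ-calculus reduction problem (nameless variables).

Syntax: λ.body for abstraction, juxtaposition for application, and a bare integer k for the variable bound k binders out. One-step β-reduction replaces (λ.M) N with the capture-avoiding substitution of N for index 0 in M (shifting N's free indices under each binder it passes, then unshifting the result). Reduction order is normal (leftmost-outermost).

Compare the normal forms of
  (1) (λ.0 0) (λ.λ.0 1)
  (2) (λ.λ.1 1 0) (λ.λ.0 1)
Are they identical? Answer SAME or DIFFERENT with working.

Answer: SAME — A ⇓ λ.0 (λ.λ.0 1), B ⇓ λ.0 (λ.λ.0 1)

Derivation:
Term A:
  start: (λ.0 0) (λ.λ.0 1)
  →1  (λ.λ.0 1) (λ.λ.0 1)
  →2  λ.0 (λ.λ.0 1)

Term B:
  start: (λ.λ.1 1 0) (λ.λ.0 1)
  →1  λ.(λ.λ.0 1) (λ.λ.0 1) 0
  →2  λ.(λ.0 (λ.λ.0 1)) 0
  →3  λ.0 (λ.λ.0 1)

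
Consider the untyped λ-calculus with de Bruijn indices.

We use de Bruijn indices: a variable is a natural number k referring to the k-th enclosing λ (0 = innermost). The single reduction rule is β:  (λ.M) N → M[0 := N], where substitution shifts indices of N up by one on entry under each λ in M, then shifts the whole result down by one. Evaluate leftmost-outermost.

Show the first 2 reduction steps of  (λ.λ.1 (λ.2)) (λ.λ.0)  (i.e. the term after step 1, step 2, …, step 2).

Answer: after 2 steps: λ.λ.0

Working:
  start: (λ.λ.1 (λ.2)) (λ.λ.0)
  step 1: λ.(λ.λ.0) (λ.λ.λ.0)
  step 2: λ.λ.0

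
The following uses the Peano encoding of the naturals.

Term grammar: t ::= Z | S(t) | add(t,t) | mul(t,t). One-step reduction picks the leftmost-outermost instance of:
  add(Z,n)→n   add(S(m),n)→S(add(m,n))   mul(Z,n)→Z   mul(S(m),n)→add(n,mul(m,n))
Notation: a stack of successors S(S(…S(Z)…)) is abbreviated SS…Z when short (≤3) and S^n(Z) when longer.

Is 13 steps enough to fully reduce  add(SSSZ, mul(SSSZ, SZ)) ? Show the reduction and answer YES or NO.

  start: add(SSSZ, mul(SSSZ, SZ))
  →1  S(add(SSZ, mul(SSSZ, SZ)))
  →2  S(S(add(SZ, mul(SSSZ, SZ))))
  →3  S(S(S(add(Z, mul(SSSZ, SZ)))))
  →4  S(S(S(mul(SSSZ, SZ))))
  →5  S(S(S(add(SZ, mul(SSZ, SZ)))))
  →6  S(S(S(S(add(Z, mul(SSZ, SZ))))))
  →7  S(S(S(S(mul(SSZ, SZ)))))
  →8  S(S(S(S(add(SZ, mul(SZ, SZ))))))
  →9  S(S(S(S(S(add(Z, mul(SZ, SZ)))))))
  →10  S(S(S(S(S(mul(SZ, SZ))))))
  →11  S(S(S(S(S(add(SZ, mul(Z, SZ)))))))
  →12  S(S(S(S(S(S(add(Z, mul(Z, SZ))))))))
  →13  S(S(S(S(S(S(mul(Z, SZ)))))))

Answer: NO — after 13 steps the term is S(S(S(S(S(S(mul(Z, SZ))))))), not yet normal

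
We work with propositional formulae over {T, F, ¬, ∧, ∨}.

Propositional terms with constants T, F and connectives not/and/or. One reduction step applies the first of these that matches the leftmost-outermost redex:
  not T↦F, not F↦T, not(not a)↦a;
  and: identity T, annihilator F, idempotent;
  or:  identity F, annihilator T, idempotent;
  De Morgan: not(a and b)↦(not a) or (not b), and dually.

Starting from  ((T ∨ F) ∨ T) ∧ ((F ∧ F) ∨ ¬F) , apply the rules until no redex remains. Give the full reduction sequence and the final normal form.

  start: ((T ∨ F) ∨ T) ∧ ((F ∧ F) ∨ ¬F)
  step 1: T ∧ ((F ∧ F) ∨ ¬F)
  step 2: (F ∧ F) ∨ ¬F
  step 3: F ∨ ¬F
  step 4: ¬F
  step 5: T

Answer: normal form = T  (in 5 steps)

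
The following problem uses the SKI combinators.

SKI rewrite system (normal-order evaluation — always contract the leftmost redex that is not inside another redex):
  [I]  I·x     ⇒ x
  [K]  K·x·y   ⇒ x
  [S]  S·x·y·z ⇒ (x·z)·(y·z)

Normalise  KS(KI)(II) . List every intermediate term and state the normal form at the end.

Answer: normal form = SI  (in 2 steps)

Reduction:
  start: KS(KI)(II)
  step 1: S(II)
  step 2: SI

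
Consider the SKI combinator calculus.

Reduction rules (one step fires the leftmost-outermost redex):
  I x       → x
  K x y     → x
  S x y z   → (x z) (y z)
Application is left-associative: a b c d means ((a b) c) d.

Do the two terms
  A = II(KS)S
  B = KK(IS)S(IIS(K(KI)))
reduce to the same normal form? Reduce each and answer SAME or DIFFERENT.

Answer: SAME — A ⇓ S, B ⇓ S

Derivation:
Term A:
  start: II(KS)S
  →1  I(KS)S
  →2  KSS
  →3  S

Term B:
  start: KK(IS)S(IIS(K(KI)))
  →1  KS(IIS(K(KI)))
  →2  S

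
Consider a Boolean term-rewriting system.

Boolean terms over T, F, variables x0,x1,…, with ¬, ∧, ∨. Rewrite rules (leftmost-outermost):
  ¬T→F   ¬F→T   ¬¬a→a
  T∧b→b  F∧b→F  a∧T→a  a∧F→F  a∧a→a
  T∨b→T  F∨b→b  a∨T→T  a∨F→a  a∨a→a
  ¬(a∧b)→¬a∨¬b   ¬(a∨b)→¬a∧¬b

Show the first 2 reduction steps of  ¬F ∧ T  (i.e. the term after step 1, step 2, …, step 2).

Answer: after 2 steps: T

Reduction:
  start: ¬F ∧ T
  [1] ¬F
  [2] T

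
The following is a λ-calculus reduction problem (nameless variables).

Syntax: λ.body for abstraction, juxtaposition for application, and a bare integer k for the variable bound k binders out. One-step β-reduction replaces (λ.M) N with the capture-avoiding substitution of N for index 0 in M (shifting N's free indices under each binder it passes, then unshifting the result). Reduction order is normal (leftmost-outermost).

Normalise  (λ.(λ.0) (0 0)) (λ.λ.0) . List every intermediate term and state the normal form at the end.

  start: (λ.(λ.0) (0 0)) (λ.λ.0)
  [1] (λ.0) ((λ.λ.0) (λ.λ.0))
  [2] (λ.λ.0) (λ.λ.0)
  [3] λ.0

Answer: normal form = λ.0  (in 3 steps)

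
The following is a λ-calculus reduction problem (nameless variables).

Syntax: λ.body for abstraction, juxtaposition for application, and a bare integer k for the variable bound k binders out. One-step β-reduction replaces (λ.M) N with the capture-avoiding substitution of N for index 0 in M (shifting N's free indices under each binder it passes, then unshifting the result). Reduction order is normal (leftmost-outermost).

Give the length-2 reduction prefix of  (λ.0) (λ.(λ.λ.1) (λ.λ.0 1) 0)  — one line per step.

  start: (λ.0) (λ.(λ.λ.1) (λ.λ.0 1) 0)
  [1] λ.(λ.λ.1) (λ.λ.0 1) 0
  [2] λ.(λ.λ.λ.0 1) 0

Answer: after 2 steps: λ.(λ.λ.λ.0 1) 0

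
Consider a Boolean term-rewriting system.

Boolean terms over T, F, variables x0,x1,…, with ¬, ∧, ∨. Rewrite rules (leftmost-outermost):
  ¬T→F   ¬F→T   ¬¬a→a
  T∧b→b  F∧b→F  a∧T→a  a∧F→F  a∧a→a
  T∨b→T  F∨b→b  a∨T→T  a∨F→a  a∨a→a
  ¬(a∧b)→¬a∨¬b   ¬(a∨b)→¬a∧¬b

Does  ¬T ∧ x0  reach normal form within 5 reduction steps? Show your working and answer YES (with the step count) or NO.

  start: ¬T ∧ x0
  [1] F ∧ x0
  [2] F

Answer: YES — reaches normal form F in 2 ≤ 5 steps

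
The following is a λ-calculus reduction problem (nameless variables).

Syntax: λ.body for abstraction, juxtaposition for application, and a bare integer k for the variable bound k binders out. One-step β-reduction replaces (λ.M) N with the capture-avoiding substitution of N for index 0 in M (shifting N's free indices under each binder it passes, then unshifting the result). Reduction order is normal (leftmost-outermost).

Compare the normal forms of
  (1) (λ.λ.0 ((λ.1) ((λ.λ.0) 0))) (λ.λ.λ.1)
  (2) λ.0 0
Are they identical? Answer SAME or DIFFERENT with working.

Term A:
  start: (λ.λ.0 ((λ.1) ((λ.λ.0) 0))) (λ.λ.λ.1)
  →1  λ.0 ((λ.1) ((λ.λ.0) 0))
  →2  λ.0 0

Term B:
  start: λ.0 0

Answer: SAME — A ⇓ λ.0 0, B ⇓ λ.0 0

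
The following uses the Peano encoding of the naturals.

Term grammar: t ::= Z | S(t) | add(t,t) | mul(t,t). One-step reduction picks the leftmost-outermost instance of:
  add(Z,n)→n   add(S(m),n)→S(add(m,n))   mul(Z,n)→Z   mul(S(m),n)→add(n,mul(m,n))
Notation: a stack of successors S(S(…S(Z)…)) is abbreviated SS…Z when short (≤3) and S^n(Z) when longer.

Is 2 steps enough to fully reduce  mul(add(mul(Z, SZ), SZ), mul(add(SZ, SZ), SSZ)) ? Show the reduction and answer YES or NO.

Answer: NO — after 2 steps the term is mul(SZ, mul(add(SZ, SZ), SSZ)), not yet normal

Working:
  start: mul(add(mul(Z, SZ), SZ), mul(add(SZ, SZ), SSZ))
  →1  mul(add(Z, SZ), mul(add(SZ, SZ), SSZ))
  →2  mul(SZ, mul(add(SZ, SZ), SSZ))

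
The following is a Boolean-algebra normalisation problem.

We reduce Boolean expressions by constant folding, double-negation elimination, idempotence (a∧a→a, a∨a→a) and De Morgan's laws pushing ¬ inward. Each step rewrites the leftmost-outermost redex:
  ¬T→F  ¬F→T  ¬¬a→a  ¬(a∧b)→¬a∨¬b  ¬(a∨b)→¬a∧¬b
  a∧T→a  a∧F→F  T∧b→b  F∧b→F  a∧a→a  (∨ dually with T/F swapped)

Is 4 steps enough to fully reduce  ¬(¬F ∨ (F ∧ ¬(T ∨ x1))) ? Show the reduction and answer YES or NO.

Answer: YES — reaches normal form F in 3 ≤ 4 steps

Reduction:
  start: ¬(¬F ∨ (F ∧ ¬(T ∨ x1)))
  step 1: ¬¬F ∧ ¬(F ∧ ¬(T ∨ x1))
  step 2: F ∧ ¬(F ∧ ¬(T ∨ x1))
  step 3: F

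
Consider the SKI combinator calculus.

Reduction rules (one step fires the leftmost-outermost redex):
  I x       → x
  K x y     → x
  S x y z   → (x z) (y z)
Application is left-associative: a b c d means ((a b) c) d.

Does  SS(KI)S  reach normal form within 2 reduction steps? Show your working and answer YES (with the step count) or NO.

Answer: YES — reaches normal form SSI in 2 ≤ 2 steps

Working:
  start: SS(KI)S
  step 1: SS(KIS)
  step 2: SSI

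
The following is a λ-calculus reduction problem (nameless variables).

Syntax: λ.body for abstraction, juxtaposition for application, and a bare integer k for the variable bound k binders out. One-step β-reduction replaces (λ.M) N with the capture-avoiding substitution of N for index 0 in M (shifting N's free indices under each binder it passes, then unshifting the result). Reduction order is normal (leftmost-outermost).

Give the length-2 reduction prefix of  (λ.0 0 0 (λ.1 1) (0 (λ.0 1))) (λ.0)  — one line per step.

  start: (λ.0 0 0 (λ.1 1) (0 (λ.0 1))) (λ.0)
  [1] (λ.0) (λ.0) (λ.0) (λ.(λ.0) (λ.0)) ((λ.0) (λ.0 (λ.0)))
  [2] (λ.0) (λ.0) (λ.(λ.0) (λ.0)) ((λ.0) (λ.0 (λ.0)))

Answer: after 2 steps: (λ.0) (λ.0) (λ.(λ.0) (λ.0)) ((λ.0) (λ.0 (λ.0)))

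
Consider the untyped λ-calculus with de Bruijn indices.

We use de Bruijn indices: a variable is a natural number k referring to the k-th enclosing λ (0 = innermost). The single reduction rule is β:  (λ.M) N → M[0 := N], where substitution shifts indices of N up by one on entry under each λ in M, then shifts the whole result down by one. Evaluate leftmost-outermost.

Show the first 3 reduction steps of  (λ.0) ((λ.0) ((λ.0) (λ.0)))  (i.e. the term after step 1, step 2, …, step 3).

Answer: after 3 steps: λ.0

Reduction:
  start: (λ.0) ((λ.0) ((λ.0) (λ.0)))
  step 1: (λ.0) ((λ.0) (λ.0))
  step 2: (λ.0) (λ.0)
  step 3: λ.0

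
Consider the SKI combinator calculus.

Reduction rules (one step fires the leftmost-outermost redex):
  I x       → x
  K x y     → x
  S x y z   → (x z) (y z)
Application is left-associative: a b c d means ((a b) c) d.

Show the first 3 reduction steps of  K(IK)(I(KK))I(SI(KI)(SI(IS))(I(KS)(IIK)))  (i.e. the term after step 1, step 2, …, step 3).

Answer: after 3 steps: I

Derivation:
  start: K(IK)(I(KK))I(SI(KI)(SI(IS))(I(KS)(IIK)))
  step 1: IKI(SI(KI)(SI(IS))(I(KS)(IIK)))
  step 2: KI(SI(KI)(SI(IS))(I(KS)(IIK)))
  step 3: I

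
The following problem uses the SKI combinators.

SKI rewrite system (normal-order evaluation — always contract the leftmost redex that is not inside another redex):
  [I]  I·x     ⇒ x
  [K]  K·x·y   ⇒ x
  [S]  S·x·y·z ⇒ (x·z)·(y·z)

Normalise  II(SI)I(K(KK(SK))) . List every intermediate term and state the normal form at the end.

  start: II(SI)I(K(KK(SK)))
  [1] I(SI)I(K(KK(SK)))
  [2] SII(K(KK(SK)))
  [3] I(K(KK(SK)))(I(K(KK(SK))))
  [4] K(KK(SK))(I(K(KK(SK))))
  [5] KK(SK)
  [6] K

Answer: normal form = K  (in 6 steps)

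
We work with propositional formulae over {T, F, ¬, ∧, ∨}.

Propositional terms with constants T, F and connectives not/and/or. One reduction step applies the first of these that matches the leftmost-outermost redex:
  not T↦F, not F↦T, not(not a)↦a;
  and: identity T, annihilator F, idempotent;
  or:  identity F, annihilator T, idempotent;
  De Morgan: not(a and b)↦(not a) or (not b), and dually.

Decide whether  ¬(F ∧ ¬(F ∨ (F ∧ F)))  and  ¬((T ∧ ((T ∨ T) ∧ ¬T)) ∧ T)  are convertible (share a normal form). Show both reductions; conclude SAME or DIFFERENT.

Answer: SAME — A ⇓ T, B ⇓ T

Derivation:
Term A:
  start: ¬(F ∧ ¬(F ∨ (F ∧ F)))
  step 1: ¬F ∨ ¬¬(F ∨ (F ∧ F))
  step 2: T ∨ ¬¬(F ∨ (F ∧ F))
  step 3: T

Term B:
  start: ¬((T ∧ ((T ∨ T) ∧ ¬T)) ∧ T)
  step 1: ¬(T ∧ ((T ∨ T) ∧ ¬T)) ∨ ¬T
  step 2: (¬T ∨ ¬((T ∨ T) ∧ ¬T)) ∨ ¬T
  step 3: (F ∨ ¬((T ∨ T) ∧ ¬T)) ∨ ¬T
  step 4: ¬((T ∨ T) ∧ ¬T) ∨ ¬T
  step 5: (¬(T ∨ T) ∨ ¬¬T) ∨ ¬T
  step 6: ((¬T ∧ ¬T) ∨ ¬¬T) ∨ ¬T
  step 7: (¬T ∨ ¬¬T) ∨ ¬T
  step 8: (F ∨ ¬¬T) ∨ ¬T
  step 9: ¬¬T ∨ ¬T
  step 10: T ∨ ¬T
  step 11: T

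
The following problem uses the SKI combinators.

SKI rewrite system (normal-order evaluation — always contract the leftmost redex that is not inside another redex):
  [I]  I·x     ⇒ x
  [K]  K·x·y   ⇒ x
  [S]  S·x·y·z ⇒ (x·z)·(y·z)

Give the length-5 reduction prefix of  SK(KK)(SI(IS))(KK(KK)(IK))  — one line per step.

Answer: after 5 steps: K(IK)(IS(KK(KK)(IK)))

Reduction:
  start: SK(KK)(SI(IS))(KK(KK)(IK))
  [1] K(SI(IS))(KK(SI(IS)))(KK(KK)(IK))
  [2] SI(IS)(KK(KK)(IK))
  [3] I(KK(KK)(IK))(IS(KK(KK)(IK)))
  [4] KK(KK)(IK)(IS(KK(KK)(IK)))
  [5] K(IK)(IS(KK(KK)(IK)))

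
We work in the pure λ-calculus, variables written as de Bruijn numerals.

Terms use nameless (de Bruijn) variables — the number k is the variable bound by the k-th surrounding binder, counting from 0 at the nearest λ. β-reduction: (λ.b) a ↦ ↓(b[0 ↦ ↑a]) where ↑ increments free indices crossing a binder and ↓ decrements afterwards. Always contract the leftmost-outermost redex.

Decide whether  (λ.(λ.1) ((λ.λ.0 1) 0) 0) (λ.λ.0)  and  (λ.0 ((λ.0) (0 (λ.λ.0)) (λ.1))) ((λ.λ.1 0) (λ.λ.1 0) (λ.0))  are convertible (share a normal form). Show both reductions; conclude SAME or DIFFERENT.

Answer: SAME — A ⇓ λ.0, B ⇓ λ.0

Working:
Term A:
  start: (λ.(λ.1) ((λ.λ.0 1) 0) 0) (λ.λ.0)
  step 1: (λ.λ.λ.0) ((λ.λ.0 1) (λ.λ.0)) (λ.λ.0)
  step 2: (λ.λ.0) (λ.λ.0)
  step 3: λ.0

Term B:
  start: (λ.0 ((λ.0) (0 (λ.λ.0)) (λ.1))) ((λ.λ.1 0) (λ.λ.1 0) (λ.0))
  step 1: (λ.λ.1 0) (λ.λ.1 0) (λ.0) ((λ.0) ((λ.λ.1 0) (λ.λ.1 0) (λ.0) (λ.λ.0)) (λ.(λ.λ.1 0) (λ.λ.1 0) (λ.0)))
  step 2: (λ.(λ.λ.1 0) 0) (λ.0) ((λ.0) ((λ.λ.1 0) (λ.λ.1 0) (λ.0) (λ.λ.0)) (λ.(λ.λ.1 0) (λ.λ.1 0) (λ.0)))
  step 3: (λ.λ.1 0) (λ.0) ((λ.0) ((λ.λ.1 0) (λ.λ.1 0) (λ.0) (λ.λ.0)) (λ.(λ.λ.1 0) (λ.λ.1 0) (λ.0)))
  step 4: (λ.(λ.0) 0) ((λ.0) ((λ.λ.1 0) (λ.λ.1 0) (λ.0) (λ.λ.0)) (λ.(λ.λ.1 0) (λ.λ.1 0) (λ.0)))
  step 5: (λ.0) ((λ.0) ((λ.λ.1 0) (λ.λ.1 0) (λ.0) (λ.λ.0)) (λ.(λ.λ.1 0) (λ.λ.1 0) (λ.0)))
  step 6: (λ.0) ((λ.λ.1 0) (λ.λ.1 0) (λ.0) (λ.λ.0)) (λ.(λ.λ.1 0) (λ.λ.1 0) (λ.0))
  step 7: (λ.λ.1 0) (λ.λ.1 0) (λ.0) (λ.λ.0) (λ.(λ.λ.1 0) (λ.λ.1 0) (λ.0))
  step 8: (λ.(λ.λ.1 0) 0) (λ.0) (λ.λ.0) (λ.(λ.λ.1 0) (λ.λ.1 0) (λ.0))
  step 9: (λ.λ.1 0) (λ.0) (λ.λ.0) (λ.(λ.λ.1 0) (λ.λ.1 0) (λ.0))
  step 10: (λ.(λ.0) 0) (λ.λ.0) (λ.(λ.λ.1 0) (λ.λ.1 0) (λ.0))
  step 11: (λ.0) (λ.λ.0) (λ.(λ.λ.1 0) (λ.λ.1 0) (λ.0))
  step 12: (λ.λ.0) (λ.(λ.λ.1 0) (λ.λ.1 0) (λ.0))
  step 13: λ.0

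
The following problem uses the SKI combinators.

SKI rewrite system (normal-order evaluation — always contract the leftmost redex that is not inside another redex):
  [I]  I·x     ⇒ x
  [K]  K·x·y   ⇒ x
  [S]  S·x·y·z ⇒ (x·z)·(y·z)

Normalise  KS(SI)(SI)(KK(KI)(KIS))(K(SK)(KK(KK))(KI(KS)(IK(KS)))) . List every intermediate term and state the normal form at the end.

Answer: normal form = I  (in 14 steps)

Reduction:
  start: KS(SI)(SI)(KK(KI)(KIS))(K(SK)(KK(KK))(KI(KS)(IK(KS))))
  →1  S(SI)(KK(KI)(KIS))(K(SK)(KK(KK))(KI(KS)(IK(KS))))
  →2  SI(K(SK)(KK(KK))(KI(KS)(IK(KS))))(KK(KI)(KIS)(K(SK)(KK(KK))(KI(KS)(IK(KS)))))
  →3  I(KK(KI)(KIS)(K(SK)(KK(KK))(KI(KS)(IK(KS)))))(K(SK)(KK(KK))(KI(KS)(IK(KS)))(KK(KI)(KIS)(K(SK)(KK(KK))(KI(KS)(IK(KS))))))
  →4  KK(KI)(KIS)(K(SK)(KK(KK))(KI(KS)(IK(KS))))(K(SK)(KK(KK))(KI(KS)(IK(KS)))(KK(KI)(KIS)(K(SK)(KK(KK))(KI(KS)(IK(KS))))))
  →5  K(KIS)(K(SK)(KK(KK))(KI(KS)(IK(KS))))(K(SK)(KK(KK))(KI(KS)(IK(KS)))(KK(KI)(KIS)(K(SK)(KK(KK))(KI(KS)(IK(KS))))))
  →6  KIS(K(SK)(KK(KK))(KI(KS)(IK(KS)))(KK(KI)(KIS)(K(SK)(KK(KK))(KI(KS)(IK(KS))))))
  →7  I(K(SK)(KK(KK))(KI(KS)(IK(KS)))(KK(KI)(KIS)(K(SK)(KK(KK))(KI(KS)(IK(KS))))))
  →8  K(SK)(KK(KK))(KI(KS)(IK(KS)))(KK(KI)(KIS)(K(SK)(KK(KK))(KI(KS)(IK(KS)))))
  →9  SK(KI(KS)(IK(KS)))(KK(KI)(KIS)(K(SK)(KK(KK))(KI(KS)(IK(KS)))))
  →10  K(KK(KI)(KIS)(K(SK)(KK(KK))(KI(KS)(IK(KS)))))(KI(KS)(IK(KS))(KK(KI)(KIS)(K(SK)(KK(KK))(KI(KS)(IK(KS))))))
  →11  KK(KI)(KIS)(K(SK)(KK(KK))(KI(KS)(IK(KS))))
  →12  K(KIS)(K(SK)(KK(KK))(KI(KS)(IK(KS))))
  →13  KIS
  →14  I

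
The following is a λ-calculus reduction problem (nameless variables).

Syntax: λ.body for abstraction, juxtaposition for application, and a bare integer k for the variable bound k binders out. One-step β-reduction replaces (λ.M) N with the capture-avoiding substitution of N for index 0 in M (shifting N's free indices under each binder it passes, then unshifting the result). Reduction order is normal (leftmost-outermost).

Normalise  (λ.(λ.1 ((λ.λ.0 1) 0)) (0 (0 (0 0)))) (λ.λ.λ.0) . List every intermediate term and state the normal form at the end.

  start: (λ.(λ.1 ((λ.λ.0 1) 0)) (0 (0 (0 0)))) (λ.λ.λ.0)
  →1  (λ.(λ.λ.λ.0) ((λ.λ.0 1) 0)) ((λ.λ.λ.0) ((λ.λ.λ.0) ((λ.λ.λ.0) (λ.λ.λ.0))))
  →2  (λ.λ.λ.0) ((λ.λ.0 1) ((λ.λ.λ.0) ((λ.λ.λ.0) ((λ.λ.λ.0) (λ.λ.λ.0)))))
  →3  λ.λ.0

Answer: normal form = λ.λ.0  (in 3 steps)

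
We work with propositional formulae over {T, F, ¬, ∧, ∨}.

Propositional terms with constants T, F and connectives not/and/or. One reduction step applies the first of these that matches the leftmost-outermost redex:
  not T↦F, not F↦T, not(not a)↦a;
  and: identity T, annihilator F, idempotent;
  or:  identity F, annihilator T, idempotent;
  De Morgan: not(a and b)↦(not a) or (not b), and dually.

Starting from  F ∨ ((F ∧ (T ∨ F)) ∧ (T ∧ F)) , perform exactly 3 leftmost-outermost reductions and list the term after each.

  start: F ∨ ((F ∧ (T ∨ F)) ∧ (T ∧ F))
  [1] (F ∧ (T ∨ F)) ∧ (T ∧ F)
  [2] F ∧ (T ∧ F)
  [3] F

Answer: after 3 steps: F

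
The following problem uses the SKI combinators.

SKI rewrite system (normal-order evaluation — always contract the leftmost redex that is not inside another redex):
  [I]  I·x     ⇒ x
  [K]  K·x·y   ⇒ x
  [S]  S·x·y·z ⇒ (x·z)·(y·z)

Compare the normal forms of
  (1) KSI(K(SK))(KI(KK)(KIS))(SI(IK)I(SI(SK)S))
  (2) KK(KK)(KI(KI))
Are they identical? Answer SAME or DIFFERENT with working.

Term A:
  start: KSI(K(SK))(KI(KK)(KIS))(SI(IK)I(SI(SK)S))
  [1] S(K(SK))(KI(KK)(KIS))(SI(IK)I(SI(SK)S))
  [2] K(SK)(SI(IK)I(SI(SK)S))(KI(KK)(KIS)(SI(IK)I(SI(SK)S)))
  [3] SK(KI(KK)(KIS)(SI(IK)I(SI(SK)S)))
  [4] SK(I(KIS)(SI(IK)I(SI(SK)S)))
  [5] SK(KIS(SI(IK)I(SI(SK)S)))
  [6] SK(I(SI(IK)I(SI(SK)S)))
  [7] SK(SI(IK)I(SI(SK)S))
  [8] SK(II(IKI)(SI(SK)S))
  [9] SK(I(IKI)(SI(SK)S))
  [10] SK(IKI(SI(SK)S))
  [11] SK(KI(SI(SK)S))
  [12] SKI

Term B:
  start: KK(KK)(KI(KI))
  [1] K(KI(KI))
  [2] KI

Answer: DIFFERENT — A ⇓ SKI, B ⇓ KI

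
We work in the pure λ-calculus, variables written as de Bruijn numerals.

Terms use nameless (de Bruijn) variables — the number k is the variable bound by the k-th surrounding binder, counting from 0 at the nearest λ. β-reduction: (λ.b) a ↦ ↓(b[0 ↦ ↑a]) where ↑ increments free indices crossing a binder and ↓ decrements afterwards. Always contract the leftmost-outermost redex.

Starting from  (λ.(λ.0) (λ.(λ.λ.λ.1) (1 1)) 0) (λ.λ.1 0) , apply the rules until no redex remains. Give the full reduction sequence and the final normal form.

Answer: normal form = λ.λ.1  (in 4 steps)

Reduction:
  start: (λ.(λ.0) (λ.(λ.λ.λ.1) (1 1)) 0) (λ.λ.1 0)
  →1  (λ.0) (λ.(λ.λ.λ.1) ((λ.λ.1 0) (λ.λ.1 0))) (λ.λ.1 0)
  →2  (λ.(λ.λ.λ.1) ((λ.λ.1 0) (λ.λ.1 0))) (λ.λ.1 0)
  →3  (λ.λ.λ.1) ((λ.λ.1 0) (λ.λ.1 0))
  →4  λ.λ.1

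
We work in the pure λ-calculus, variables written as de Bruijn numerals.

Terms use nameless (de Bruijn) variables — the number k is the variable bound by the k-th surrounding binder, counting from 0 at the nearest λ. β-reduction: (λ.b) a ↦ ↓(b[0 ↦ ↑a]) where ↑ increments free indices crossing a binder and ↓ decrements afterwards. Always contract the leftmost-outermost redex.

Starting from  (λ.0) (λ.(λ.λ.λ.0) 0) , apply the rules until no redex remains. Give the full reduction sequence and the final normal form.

  start: (λ.0) (λ.(λ.λ.λ.0) 0)
  [1] λ.(λ.λ.λ.0) 0
  [2] λ.λ.λ.0

Answer: normal form = λ.λ.λ.0  (in 2 steps)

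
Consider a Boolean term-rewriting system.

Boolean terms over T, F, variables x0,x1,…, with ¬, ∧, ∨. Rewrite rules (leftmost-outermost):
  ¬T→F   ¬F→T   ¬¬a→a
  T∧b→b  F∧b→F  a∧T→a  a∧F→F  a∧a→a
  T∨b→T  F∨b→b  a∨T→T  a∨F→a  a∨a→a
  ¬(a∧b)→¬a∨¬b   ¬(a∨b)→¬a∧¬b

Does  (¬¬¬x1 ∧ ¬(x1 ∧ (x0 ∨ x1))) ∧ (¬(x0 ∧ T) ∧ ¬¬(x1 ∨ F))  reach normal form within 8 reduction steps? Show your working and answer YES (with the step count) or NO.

Answer: YES — reaches normal form (¬x1 ∧ (¬x1 ∨ (¬x0 ∧ ¬x1))) ∧ (¬x0 ∧ x1) in 8 ≤ 8 steps

Reduction:
  start: (¬¬¬x1 ∧ ¬(x1 ∧ (x0 ∨ x1))) ∧ (¬(x0 ∧ T) ∧ ¬¬(x1 ∨ F))
  [1] (¬x1 ∧ ¬(x1 ∧ (x0 ∨ x1))) ∧ (¬(x0 ∧ T) ∧ ¬¬(x1 ∨ F))
  [2] (¬x1 ∧ (¬x1 ∨ ¬(x0 ∨ x1))) ∧ (¬(x0 ∧ T) ∧ ¬¬(x1 ∨ F))
  [3] (¬x1 ∧ (¬x1 ∨ (¬x0 ∧ ¬x1))) ∧ (¬(x0 ∧ T) ∧ ¬¬(x1 ∨ F))
  [4] (¬x1 ∧ (¬x1 ∨ (¬x0 ∧ ¬x1))) ∧ ((¬x0 ∨ ¬T) ∧ ¬¬(x1 ∨ F))
  [5] (¬x1 ∧ (¬x1 ∨ (¬x0 ∧ ¬x1))) ∧ ((¬x0 ∨ F) ∧ ¬¬(x1 ∨ F))
  [6] (¬x1 ∧ (¬x1 ∨ (¬x0 ∧ ¬x1))) ∧ (¬x0 ∧ ¬¬(x1 ∨ F))
  [7] (¬x1 ∧ (¬x1 ∨ (¬x0 ∧ ¬x1))) ∧ (¬x0 ∧ (x1 ∨ F))
  [8] (¬x1 ∧ (¬x1 ∨ (¬x0 ∧ ¬x1))) ∧ (¬x0 ∧ x1)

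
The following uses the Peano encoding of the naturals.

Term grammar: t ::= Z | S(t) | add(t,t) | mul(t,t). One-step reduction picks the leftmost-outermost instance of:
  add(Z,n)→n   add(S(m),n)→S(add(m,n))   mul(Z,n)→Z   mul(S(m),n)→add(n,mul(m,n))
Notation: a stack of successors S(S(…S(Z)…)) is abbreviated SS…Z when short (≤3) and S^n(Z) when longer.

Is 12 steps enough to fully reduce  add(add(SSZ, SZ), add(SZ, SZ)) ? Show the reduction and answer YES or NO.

Answer: YES — reaches normal form S^5(Z) in 9 ≤ 12 steps

Reduction:
  start: add(add(SSZ, SZ), add(SZ, SZ))
  [1] add(S(add(SZ, SZ)), add(SZ, SZ))
  [2] S(add(add(SZ, SZ), add(SZ, SZ)))
  [3] S(add(S(add(Z, SZ)), add(SZ, SZ)))
  [4] S(S(add(add(Z, SZ), add(SZ, SZ))))
  [5] S(S(add(SZ, add(SZ, SZ))))
  [6] S(S(S(add(Z, add(SZ, SZ)))))
  [7] S(S(S(add(SZ, SZ))))
  [8] S(S(S(S(add(Z, SZ)))))
  [9] S^5(Z)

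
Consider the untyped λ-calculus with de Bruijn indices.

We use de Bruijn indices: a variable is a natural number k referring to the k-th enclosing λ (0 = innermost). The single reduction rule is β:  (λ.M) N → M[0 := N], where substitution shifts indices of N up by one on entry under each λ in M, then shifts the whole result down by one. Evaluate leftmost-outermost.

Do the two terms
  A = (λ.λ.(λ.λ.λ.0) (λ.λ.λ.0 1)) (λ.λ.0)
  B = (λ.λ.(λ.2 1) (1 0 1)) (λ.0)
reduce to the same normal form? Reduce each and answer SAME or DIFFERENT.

Answer: DIFFERENT — A ⇓ λ.λ.λ.0, B ⇓ λ.0

Working:
Term A:
  start: (λ.λ.(λ.λ.λ.0) (λ.λ.λ.0 1)) (λ.λ.0)
  →1  λ.(λ.λ.λ.0) (λ.λ.λ.0 1)
  →2  λ.λ.λ.0

Term B:
  start: (λ.λ.(λ.2 1) (1 0 1)) (λ.0)
  →1  λ.(λ.(λ.0) 1) ((λ.0) 0 (λ.0))
  →2  λ.(λ.0) 0
  →3  λ.0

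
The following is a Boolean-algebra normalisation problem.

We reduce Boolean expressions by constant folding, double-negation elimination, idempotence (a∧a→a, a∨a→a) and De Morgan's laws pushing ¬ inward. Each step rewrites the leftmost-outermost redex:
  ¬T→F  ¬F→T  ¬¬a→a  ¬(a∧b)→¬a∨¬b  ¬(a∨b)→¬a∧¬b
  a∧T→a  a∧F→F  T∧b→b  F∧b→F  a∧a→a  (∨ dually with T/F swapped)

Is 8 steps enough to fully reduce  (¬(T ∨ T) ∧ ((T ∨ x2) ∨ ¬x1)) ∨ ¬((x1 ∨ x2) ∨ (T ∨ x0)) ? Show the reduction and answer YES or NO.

Answer: NO — after 8 steps the term is (¬x1 ∧ ¬x2) ∧ (¬T ∧ ¬x0), not yet normal

Working:
  start: (¬(T ∨ T) ∧ ((T ∨ x2) ∨ ¬x1)) ∨ ¬((x1 ∨ x2) ∨ (T ∨ x0))
  [1] ((¬T ∧ ¬T) ∧ ((T ∨ x2) ∨ ¬x1)) ∨ ¬((x1 ∨ x2) ∨ (T ∨ x0))
  [2] (¬T ∧ ((T ∨ x2) ∨ ¬x1)) ∨ ¬((x1 ∨ x2) ∨ (T ∨ x0))
  [3] (F ∧ ((T ∨ x2) ∨ ¬x1)) ∨ ¬((x1 ∨ x2) ∨ (T ∨ x0))
  [4] F ∨ ¬((x1 ∨ x2) ∨ (T ∨ x0))
  [5] ¬((x1 ∨ x2) ∨ (T ∨ x0))
  [6] ¬(x1 ∨ x2) ∧ ¬(T ∨ x0)
  [7] (¬x1 ∧ ¬x2) ∧ ¬(T ∨ x0)
  [8] (¬x1 ∧ ¬x2) ∧ (¬T ∧ ¬x0)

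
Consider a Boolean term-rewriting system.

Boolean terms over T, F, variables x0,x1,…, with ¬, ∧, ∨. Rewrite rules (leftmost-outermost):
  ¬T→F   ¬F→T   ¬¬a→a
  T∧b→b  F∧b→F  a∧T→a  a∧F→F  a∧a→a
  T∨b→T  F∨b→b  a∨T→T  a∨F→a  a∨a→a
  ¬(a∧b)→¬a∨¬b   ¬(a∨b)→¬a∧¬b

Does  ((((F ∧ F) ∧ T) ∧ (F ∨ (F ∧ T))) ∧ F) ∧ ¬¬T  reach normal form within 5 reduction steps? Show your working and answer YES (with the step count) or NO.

Answer: YES — reaches normal form F in 2 ≤ 5 steps

Reduction:
  start: ((((F ∧ F) ∧ T) ∧ (F ∨ (F ∧ T))) ∧ F) ∧ ¬¬T
  [1] F ∧ ¬¬T
  [2] F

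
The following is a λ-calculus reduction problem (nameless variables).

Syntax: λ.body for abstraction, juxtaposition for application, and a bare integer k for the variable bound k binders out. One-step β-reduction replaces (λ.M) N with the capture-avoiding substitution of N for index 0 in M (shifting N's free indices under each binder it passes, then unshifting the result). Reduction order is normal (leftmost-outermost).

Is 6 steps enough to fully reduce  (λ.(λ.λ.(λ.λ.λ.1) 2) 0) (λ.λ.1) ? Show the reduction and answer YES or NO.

Answer: YES — reaches normal form λ.λ.λ.1 in 3 ≤ 6 steps

Reduction:
  start: (λ.(λ.λ.(λ.λ.λ.1) 2) 0) (λ.λ.1)
  [1] (λ.λ.(λ.λ.λ.1) (λ.λ.1)) (λ.λ.1)
  [2] λ.(λ.λ.λ.1) (λ.λ.1)
  [3] λ.λ.λ.1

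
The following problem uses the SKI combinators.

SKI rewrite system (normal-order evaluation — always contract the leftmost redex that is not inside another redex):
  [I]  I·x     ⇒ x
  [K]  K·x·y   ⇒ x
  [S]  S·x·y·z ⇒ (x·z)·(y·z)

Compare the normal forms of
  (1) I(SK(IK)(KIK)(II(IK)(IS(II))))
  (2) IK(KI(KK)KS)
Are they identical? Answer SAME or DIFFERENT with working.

Term A:
  start: I(SK(IK)(KIK)(II(IK)(IS(II))))
  [1] SK(IK)(KIK)(II(IK)(IS(II)))
  [2] K(KIK)(IK(KIK))(II(IK)(IS(II)))
  [3] KIK(II(IK)(IS(II)))
  [4] I(II(IK)(IS(II)))
  [5] II(IK)(IS(II))
  [6] I(IK)(IS(II))
  [7] IK(IS(II))
  [8] K(IS(II))
  [9] K(S(II))
  [10] K(SI)

Term B:
  start: IK(KI(KK)KS)
  [1] K(KI(KK)KS)
  [2] K(IKS)
  [3] K(KS)

Answer: DIFFERENT — A ⇓ K(SI), B ⇓ K(KS)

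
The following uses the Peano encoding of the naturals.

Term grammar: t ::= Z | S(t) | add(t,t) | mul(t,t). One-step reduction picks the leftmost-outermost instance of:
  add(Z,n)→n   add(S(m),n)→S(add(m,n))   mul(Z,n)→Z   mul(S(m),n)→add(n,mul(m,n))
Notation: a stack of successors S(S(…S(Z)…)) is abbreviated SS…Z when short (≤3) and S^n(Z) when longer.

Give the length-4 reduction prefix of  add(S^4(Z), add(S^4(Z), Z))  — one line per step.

  start: add(S^4(Z), add(S^4(Z), Z))
  →1  S(add(SSSZ, add(S^4(Z), Z)))
  →2  S(S(add(SSZ, add(S^4(Z), Z))))
  →3  S(S(S(add(SZ, add(S^4(Z), Z)))))
  →4  S(S(S(S(add(Z, add(S^4(Z), Z))))))

Answer: after 4 steps: S(S(S(S(add(Z, add(S^4(Z), Z))))))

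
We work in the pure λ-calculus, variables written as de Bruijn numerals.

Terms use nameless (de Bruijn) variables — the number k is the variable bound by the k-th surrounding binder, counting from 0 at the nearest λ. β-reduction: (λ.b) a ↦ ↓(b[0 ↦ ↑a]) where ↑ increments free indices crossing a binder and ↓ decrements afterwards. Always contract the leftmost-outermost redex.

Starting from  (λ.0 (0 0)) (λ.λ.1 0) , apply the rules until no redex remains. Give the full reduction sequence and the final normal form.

Answer: normal form = λ.λ.1 0  (in 5 steps)

Working:
  start: (λ.0 (0 0)) (λ.λ.1 0)
  →1  (λ.λ.1 0) ((λ.λ.1 0) (λ.λ.1 0))
  →2  λ.(λ.λ.1 0) (λ.λ.1 0) 0
  →3  λ.(λ.(λ.λ.1 0) 0) 0
  →4  λ.(λ.λ.1 0) 0
  →5  λ.λ.1 0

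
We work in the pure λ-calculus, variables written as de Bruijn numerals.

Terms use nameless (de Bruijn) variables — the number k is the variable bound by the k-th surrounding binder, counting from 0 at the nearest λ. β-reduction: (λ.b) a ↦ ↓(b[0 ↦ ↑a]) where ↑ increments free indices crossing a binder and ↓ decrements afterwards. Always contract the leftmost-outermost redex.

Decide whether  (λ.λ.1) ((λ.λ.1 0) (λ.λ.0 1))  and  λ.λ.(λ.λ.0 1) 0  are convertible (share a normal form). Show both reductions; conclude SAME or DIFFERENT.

Answer: SAME — A ⇓ λ.λ.λ.0 1, B ⇓ λ.λ.λ.0 1

Derivation:
Term A:
  start: (λ.λ.1) ((λ.λ.1 0) (λ.λ.0 1))
  [1] λ.(λ.λ.1 0) (λ.λ.0 1)
  [2] λ.λ.(λ.λ.0 1) 0
  [3] λ.λ.λ.0 1

Term B:
  start: λ.λ.(λ.λ.0 1) 0
  [1] λ.λ.λ.0 1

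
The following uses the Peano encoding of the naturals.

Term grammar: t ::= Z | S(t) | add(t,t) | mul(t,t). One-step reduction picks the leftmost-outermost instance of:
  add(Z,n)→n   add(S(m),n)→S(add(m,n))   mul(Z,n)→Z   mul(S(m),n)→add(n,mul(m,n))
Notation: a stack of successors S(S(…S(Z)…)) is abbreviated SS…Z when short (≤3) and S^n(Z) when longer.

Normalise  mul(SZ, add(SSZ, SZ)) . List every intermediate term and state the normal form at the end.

Answer: normal form = SSSZ  (in 9 steps)

Reduction:
  start: mul(SZ, add(SSZ, SZ))
  step 1: add(add(SSZ, SZ), mul(Z, add(SSZ, SZ)))
  step 2: add(S(add(SZ, SZ)), mul(Z, add(SSZ, SZ)))
  step 3: S(add(add(SZ, SZ), mul(Z, add(SSZ, SZ))))
  step 4: S(add(S(add(Z, SZ)), mul(Z, add(SSZ, SZ))))
  step 5: S(S(add(add(Z, SZ), mul(Z, add(SSZ, SZ)))))
  step 6: S(S(add(SZ, mul(Z, add(SSZ, SZ)))))
  step 7: S(S(S(add(Z, mul(Z, add(SSZ, SZ))))))
  step 8: S(S(S(mul(Z, add(SSZ, SZ)))))
  step 9: SSSZ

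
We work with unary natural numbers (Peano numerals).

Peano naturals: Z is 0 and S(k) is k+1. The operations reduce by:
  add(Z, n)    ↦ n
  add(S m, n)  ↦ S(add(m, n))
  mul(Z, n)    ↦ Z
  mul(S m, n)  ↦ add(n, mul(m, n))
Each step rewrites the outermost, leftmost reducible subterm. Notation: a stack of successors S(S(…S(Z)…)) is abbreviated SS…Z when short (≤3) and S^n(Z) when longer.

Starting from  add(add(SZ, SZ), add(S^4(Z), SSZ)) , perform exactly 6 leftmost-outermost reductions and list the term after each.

  start: add(add(SZ, SZ), add(S^4(Z), SSZ))
  →1  add(S(add(Z, SZ)), add(S^4(Z), SSZ))
  →2  S(add(add(Z, SZ), add(S^4(Z), SSZ)))
  →3  S(add(SZ, add(S^4(Z), SSZ)))
  →4  S(S(add(Z, add(S^4(Z), SSZ))))
  →5  S(S(add(S^4(Z), SSZ)))
  →6  S(S(S(add(SSSZ, SSZ))))

Answer: after 6 steps: S(S(S(add(SSSZ, SSZ))))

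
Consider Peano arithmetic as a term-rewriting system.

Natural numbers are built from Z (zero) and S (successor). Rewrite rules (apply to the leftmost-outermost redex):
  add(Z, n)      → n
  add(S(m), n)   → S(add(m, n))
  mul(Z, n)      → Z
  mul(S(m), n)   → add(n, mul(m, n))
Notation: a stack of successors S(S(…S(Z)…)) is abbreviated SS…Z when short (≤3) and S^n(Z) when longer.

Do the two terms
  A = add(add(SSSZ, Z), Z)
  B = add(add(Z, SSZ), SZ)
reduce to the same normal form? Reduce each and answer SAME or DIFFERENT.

Term A:
  start: add(add(SSSZ, Z), Z)
  →1  add(S(add(SSZ, Z)), Z)
  →2  S(add(add(SSZ, Z), Z))
  →3  S(add(S(add(SZ, Z)), Z))
  →4  S(S(add(add(SZ, Z), Z)))
  →5  S(S(add(S(add(Z, Z)), Z)))
  →6  S(S(S(add(add(Z, Z), Z))))
  →7  S(S(S(add(Z, Z))))
  →8  SSSZ

Term B:
  start: add(add(Z, SSZ), SZ)
  →1  add(SSZ, SZ)
  →2  S(add(SZ, SZ))
  →3  S(S(add(Z, SZ)))
  →4  SSSZ

Answer: SAME — A ⇓ SSSZ, B ⇓ SSSZ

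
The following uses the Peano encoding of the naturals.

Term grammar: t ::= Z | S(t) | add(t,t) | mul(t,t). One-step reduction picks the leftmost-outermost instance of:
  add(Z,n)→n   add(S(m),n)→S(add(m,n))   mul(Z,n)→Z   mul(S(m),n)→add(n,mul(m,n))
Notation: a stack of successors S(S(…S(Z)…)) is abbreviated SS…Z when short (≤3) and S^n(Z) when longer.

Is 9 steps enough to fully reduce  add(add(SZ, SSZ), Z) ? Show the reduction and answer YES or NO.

  start: add(add(SZ, SSZ), Z)
  →1  add(S(add(Z, SSZ)), Z)
  →2  S(add(add(Z, SSZ), Z))
  →3  S(add(SSZ, Z))
  →4  S(S(add(SZ, Z)))
  →5  S(S(S(add(Z, Z))))
  →6  SSSZ

Answer: YES — reaches normal form SSSZ in 6 ≤ 9 steps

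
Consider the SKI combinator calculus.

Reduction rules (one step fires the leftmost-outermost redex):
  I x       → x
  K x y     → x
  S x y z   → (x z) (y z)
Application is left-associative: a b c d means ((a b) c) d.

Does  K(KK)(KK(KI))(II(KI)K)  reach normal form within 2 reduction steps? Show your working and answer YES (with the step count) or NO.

  start: K(KK)(KK(KI))(II(KI)K)
  →1  KK(II(KI)K)
  →2  K

Answer: YES — reaches normal form K in 2 ≤ 2 steps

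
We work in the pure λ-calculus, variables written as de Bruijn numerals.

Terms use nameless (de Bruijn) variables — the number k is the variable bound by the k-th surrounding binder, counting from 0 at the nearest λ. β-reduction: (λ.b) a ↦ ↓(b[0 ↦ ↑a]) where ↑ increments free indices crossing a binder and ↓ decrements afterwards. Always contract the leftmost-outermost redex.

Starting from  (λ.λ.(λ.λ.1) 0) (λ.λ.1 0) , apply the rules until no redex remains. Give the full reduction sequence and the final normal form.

  start: (λ.λ.(λ.λ.1) 0) (λ.λ.1 0)
  step 1: λ.(λ.λ.1) 0
  step 2: λ.λ.1

Answer: normal form = λ.λ.1  (in 2 steps)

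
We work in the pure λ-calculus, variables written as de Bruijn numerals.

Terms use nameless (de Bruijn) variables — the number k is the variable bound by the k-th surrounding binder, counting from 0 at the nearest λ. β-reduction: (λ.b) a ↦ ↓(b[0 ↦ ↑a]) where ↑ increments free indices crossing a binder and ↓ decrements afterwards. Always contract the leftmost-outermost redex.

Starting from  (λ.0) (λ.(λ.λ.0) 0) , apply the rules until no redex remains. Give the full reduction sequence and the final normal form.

  start: (λ.0) (λ.(λ.λ.0) 0)
  →1  λ.(λ.λ.0) 0
  →2  λ.λ.0

Answer: normal form = λ.λ.0  (in 2 steps)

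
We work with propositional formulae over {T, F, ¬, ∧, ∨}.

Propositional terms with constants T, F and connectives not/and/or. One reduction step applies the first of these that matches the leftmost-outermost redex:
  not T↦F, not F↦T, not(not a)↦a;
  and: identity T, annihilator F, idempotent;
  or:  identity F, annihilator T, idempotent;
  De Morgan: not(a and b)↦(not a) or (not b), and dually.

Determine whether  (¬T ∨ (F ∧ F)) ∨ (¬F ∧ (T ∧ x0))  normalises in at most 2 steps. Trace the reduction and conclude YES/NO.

Answer: NO — after 2 steps the term is (F ∧ F) ∨ (¬F ∧ (T ∧ x0)), not yet normal

Reduction:
  start: (¬T ∨ (F ∧ F)) ∨ (¬F ∧ (T ∧ x0))
  [1] (F ∨ (F ∧ F)) ∨ (¬F ∧ (T ∧ x0))
  [2] (F ∧ F) ∨ (¬F ∧ (T ∧ x0))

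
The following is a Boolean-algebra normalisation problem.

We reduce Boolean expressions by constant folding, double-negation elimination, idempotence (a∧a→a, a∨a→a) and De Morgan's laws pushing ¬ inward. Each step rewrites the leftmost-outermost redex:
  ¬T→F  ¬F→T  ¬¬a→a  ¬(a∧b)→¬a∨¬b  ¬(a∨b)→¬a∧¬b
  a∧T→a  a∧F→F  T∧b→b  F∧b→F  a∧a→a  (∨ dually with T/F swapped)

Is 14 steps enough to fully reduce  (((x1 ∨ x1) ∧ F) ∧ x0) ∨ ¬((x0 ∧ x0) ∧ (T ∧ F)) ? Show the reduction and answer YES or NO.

Answer: YES — reaches normal form T in 11 ≤ 14 steps

Derivation:
  start: (((x1 ∨ x1) ∧ F) ∧ x0) ∨ ¬((x0 ∧ x0) ∧ (T ∧ F))
  [1] (F ∧ x0) ∨ ¬((x0 ∧ x0) ∧ (T ∧ F))
  [2] F ∨ ¬((x0 ∧ x0) ∧ (T ∧ F))
  [3] ¬((x0 ∧ x0) ∧ (T ∧ F))
  [4] ¬(x0 ∧ x0) ∨ ¬(T ∧ F)
  [5] (¬x0 ∨ ¬x0) ∨ ¬(T ∧ F)
  [6] ¬x0 ∨ ¬(T ∧ F)
  [7] ¬x0 ∨ (¬T ∨ ¬F)
  [8] ¬x0 ∨ (F ∨ ¬F)
  [9] ¬x0 ∨ ¬F
  [10] ¬x0 ∨ T
  [11] T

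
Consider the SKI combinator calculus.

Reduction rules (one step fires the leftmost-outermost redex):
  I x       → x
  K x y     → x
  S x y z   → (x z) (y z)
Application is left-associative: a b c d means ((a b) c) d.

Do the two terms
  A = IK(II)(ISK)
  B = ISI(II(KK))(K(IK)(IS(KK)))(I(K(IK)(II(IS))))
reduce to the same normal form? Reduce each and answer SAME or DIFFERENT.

Answer: DIFFERENT — A ⇓ I, B ⇓ K

Reduction:
Term A:
  start: IK(II)(ISK)
  step 1: K(II)(ISK)
  step 2: II
  step 3: I

Term B:
  start: ISI(II(KK))(K(IK)(IS(KK)))(I(K(IK)(II(IS))))
  step 1: SI(II(KK))(K(IK)(IS(KK)))(I(K(IK)(II(IS))))
  step 2: I(K(IK)(IS(KK)))(II(KK)(K(IK)(IS(KK))))(I(K(IK)(II(IS))))
  step 3: K(IK)(IS(KK))(II(KK)(K(IK)(IS(KK))))(I(K(IK)(II(IS))))
  step 4: IK(II(KK)(K(IK)(IS(KK))))(I(K(IK)(II(IS))))
  step 5: K(II(KK)(K(IK)(IS(KK))))(I(K(IK)(II(IS))))
  step 6: II(KK)(K(IK)(IS(KK)))
  step 7: I(KK)(K(IK)(IS(KK)))
  step 8: KK(K(IK)(IS(KK)))
  step 9: K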